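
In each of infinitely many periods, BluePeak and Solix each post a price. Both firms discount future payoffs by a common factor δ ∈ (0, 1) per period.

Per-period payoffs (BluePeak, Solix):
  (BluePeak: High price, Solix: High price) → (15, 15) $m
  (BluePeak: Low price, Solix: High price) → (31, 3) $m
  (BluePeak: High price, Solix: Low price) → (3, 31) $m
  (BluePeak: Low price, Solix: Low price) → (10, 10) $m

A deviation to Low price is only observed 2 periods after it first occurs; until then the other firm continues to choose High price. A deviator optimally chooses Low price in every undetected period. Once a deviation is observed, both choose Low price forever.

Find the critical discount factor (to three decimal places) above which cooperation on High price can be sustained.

A deviator earns 31 for 2 periods, then 10 forever; cooperating earns 15 forever. Multiplying the IC by (1−δ):
15 ≥ 31(1−δ^2) + 10δ^2, so 21·δ^2 ≥ 16 and δ^2 ≥ 16/21.
δ ≥ (16/21)^(1/2) ≈ 0.873.

0.873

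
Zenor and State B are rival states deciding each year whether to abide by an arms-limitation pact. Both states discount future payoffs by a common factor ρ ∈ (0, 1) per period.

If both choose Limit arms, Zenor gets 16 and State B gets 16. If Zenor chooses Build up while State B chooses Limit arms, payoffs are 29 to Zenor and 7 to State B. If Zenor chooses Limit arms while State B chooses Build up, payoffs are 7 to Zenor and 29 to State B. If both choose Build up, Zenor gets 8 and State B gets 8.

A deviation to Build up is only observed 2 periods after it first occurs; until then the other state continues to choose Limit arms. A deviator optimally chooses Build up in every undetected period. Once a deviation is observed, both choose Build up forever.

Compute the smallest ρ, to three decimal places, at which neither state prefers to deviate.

0.787

The best deviation is to choose Build up for all 2 undetected periods, earning 29 each, then 8 forever once detected.
Deviation value: 29(1−ρ^2)/(1−ρ) + 8ρ^2/(1−ρ); cooperation value: 16/(1−ρ).
IC: 16 ≥ 29(1−ρ^2) + 8ρ^2 = 29 − 21ρ^2.
So ρ^2 ≥ 13/21, giving ρ ≥ (13/21)^(1/2) ≈ 0.787.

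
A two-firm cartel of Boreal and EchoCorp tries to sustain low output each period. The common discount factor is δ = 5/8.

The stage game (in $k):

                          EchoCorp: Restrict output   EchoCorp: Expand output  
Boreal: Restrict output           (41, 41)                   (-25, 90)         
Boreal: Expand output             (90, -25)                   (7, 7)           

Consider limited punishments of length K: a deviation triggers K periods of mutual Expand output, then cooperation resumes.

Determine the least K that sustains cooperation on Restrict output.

5

No profitable deviation requires (41−7)(δ+…+δ^K) ≥ 90−41, i.e. δ+…+δ^K ≥ 49/34 ≈ 1.4412.
With δ = 5/8, the partial sums are K=1: 0.6250, K=2: 1.0156, K=3: 1.2598, K=4: 1.4124, K=5: 1.5077.
K = 5 is the first length at which the sum reaches 1.4412.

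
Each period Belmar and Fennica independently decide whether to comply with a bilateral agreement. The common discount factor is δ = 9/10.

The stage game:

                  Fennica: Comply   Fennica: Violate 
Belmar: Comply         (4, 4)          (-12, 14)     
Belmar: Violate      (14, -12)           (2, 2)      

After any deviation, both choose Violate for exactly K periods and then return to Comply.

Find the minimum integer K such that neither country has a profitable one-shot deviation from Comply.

Need Σ_{k=1}^{K} δ^k ≥ (14−4)/(4−2) = 5.0000 at δ = 9/10.
At K = 7 the sum is 4.6953 < 5.0000; at K = 8 it is 5.1258 ≥ 5.0000.
So the minimum punishment length is K = 8.

8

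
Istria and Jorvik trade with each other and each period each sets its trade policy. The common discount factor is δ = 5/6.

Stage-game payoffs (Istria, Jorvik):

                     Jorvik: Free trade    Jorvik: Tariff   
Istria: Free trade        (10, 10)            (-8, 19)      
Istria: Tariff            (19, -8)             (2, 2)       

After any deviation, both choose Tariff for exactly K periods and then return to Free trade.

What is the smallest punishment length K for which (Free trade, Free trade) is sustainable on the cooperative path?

2

No profitable deviation requires (10−2)(δ+…+δ^K) ≥ 19−10, i.e. δ+…+δ^K ≥ 9/8 ≈ 1.1250.
With δ = 5/6, the partial sums are K=1: 0.8333, K=2: 1.5278.
K = 2 is the first length at which the sum reaches 1.1250.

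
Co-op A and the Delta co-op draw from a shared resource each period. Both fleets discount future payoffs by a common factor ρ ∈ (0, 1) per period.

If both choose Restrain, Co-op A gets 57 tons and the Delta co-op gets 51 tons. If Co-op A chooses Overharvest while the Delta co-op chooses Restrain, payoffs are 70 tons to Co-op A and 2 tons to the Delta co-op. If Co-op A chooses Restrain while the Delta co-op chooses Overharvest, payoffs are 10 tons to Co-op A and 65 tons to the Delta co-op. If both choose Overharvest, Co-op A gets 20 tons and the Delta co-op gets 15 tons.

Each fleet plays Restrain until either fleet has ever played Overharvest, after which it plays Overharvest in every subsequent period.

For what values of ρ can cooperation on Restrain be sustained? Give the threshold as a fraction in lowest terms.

For Co-op A: deviation gain 70−57 = 13, per-period punishment loss 57−20 = 37. IC gives ρ ≥ 13/50.
For the Delta co-op: gain 14, loss 36 per period, so ρ ≥ 14/50 = 7/25.
The tighter constraint is the Delta co-op's, so cooperation needs ρ ≥ 7/25.

7/25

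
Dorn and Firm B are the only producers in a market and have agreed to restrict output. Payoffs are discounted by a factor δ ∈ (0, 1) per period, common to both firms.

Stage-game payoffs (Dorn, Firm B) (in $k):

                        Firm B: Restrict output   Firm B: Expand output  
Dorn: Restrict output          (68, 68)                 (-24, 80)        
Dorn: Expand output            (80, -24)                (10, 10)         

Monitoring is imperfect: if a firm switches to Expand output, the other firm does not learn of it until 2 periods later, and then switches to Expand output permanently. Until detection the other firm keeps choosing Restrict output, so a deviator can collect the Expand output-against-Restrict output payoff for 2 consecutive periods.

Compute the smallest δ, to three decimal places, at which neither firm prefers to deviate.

0.414

A deviator earns 80 for 2 periods, then 10 forever; cooperating earns 68 forever. Multiplying the IC by (1−δ):
68 ≥ 80(1−δ^2) + 10δ^2, so 70·δ^2 ≥ 12 and δ^2 ≥ 6/35.
δ ≥ (6/35)^(1/2) ≈ 0.414.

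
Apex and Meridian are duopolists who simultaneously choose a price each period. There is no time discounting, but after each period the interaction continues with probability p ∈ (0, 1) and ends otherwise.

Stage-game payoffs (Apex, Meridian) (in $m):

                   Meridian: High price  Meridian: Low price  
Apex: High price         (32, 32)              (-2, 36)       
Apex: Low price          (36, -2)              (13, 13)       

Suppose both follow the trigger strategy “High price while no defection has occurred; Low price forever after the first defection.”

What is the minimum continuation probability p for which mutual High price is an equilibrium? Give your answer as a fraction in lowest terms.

4/23

Expected cooperation value is 32 + p·32 + p²·32 + … = 32/(1−p); deviation gives 36 + p·13/(1−p).
32 ≥ 36(1−p) + 13p ⇒ 23p ≥ 4 ⇒ p ≥ 4/23.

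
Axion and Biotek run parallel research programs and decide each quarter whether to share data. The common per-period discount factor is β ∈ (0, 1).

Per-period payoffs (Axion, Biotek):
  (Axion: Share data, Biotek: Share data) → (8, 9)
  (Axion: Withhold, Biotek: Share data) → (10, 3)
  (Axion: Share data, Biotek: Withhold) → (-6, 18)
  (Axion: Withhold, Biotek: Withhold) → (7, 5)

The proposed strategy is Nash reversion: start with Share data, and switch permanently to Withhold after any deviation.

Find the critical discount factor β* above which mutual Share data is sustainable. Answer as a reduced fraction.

Axion: cooperation gives 8 each period; deviation gives 10 once then 7 forever.
  8/(1−β) ≥ 10 + 7β/(1−β) ⇒ β ≥ 2/3.
Biotek: cooperation gives 9 each period; deviation gives 18 once then 5 forever.
  β ≥ 9/13.
Both must hold, so the binding constraint is Biotek's: β ≥ 9/13.

9/13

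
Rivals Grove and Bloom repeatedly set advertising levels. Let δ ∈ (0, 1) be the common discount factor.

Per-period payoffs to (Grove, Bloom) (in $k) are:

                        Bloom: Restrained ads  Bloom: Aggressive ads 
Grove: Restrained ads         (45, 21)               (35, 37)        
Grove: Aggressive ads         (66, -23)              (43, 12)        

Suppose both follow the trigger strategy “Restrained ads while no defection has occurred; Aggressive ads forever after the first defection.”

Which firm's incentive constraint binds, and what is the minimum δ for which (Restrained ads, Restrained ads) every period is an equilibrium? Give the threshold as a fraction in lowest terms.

Grove; δ ≥ 21/23

Grove: cooperation gives 45 each period; deviation gives 66 once then 43 forever.
  45/(1−δ) ≥ 66 + 43δ/(1−δ) ⇒ δ ≥ 21/23.
Bloom: cooperation gives 21 each period; deviation gives 37 once then 12 forever.
  δ ≥ 16/25.
Both must hold, so the binding constraint is Grove's: δ ≥ 21/23.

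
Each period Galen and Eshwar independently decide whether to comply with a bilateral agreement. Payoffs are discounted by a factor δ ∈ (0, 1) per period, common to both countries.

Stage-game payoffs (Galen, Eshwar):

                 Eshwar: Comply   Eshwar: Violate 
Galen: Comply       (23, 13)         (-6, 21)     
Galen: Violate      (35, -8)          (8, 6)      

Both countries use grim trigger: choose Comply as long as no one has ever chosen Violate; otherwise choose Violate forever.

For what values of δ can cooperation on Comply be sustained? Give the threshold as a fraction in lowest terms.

Galen: cooperation gives 23 each period; deviation gives 35 once then 8 forever.
  23/(1−δ) ≥ 35 + 8δ/(1−δ) ⇒ δ ≥ 12/27 = 4/9.
Eshwar: cooperation gives 13 each period; deviation gives 21 once then 6 forever.
  δ ≥ 8/15.
Both must hold, so the binding constraint is Eshwar's: δ ≥ 8/15.

8/15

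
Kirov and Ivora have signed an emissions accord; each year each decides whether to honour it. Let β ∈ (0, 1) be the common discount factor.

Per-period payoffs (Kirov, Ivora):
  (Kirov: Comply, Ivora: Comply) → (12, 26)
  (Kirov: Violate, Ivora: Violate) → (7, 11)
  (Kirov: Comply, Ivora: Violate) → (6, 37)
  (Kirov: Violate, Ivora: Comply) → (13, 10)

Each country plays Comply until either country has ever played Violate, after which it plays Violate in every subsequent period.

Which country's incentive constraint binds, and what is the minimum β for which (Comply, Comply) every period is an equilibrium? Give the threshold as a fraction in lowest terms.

Kirov's threshold: (13−12)/(13−7) = 1/6.
Ivora's threshold: (37−26)/(37−11) = 11/26.
1/6 < 11/26, so Ivora binds and β* = 11/26.

Ivora; β ≥ 11/26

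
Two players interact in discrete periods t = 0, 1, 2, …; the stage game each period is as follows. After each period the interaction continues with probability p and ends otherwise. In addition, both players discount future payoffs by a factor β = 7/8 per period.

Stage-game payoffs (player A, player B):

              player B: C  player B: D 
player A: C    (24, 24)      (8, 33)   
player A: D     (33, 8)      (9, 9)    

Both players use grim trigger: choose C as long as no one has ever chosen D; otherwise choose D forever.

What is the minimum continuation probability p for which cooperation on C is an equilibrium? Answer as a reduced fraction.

3/7

Expected continuation weight on next period's payoff is β·p = 7/8·p, which plays the role of the discount factor.
Cooperation requires 7/8·p ≥ (33−24)/(33−9) = 3/8, hence p ≥ 3/7.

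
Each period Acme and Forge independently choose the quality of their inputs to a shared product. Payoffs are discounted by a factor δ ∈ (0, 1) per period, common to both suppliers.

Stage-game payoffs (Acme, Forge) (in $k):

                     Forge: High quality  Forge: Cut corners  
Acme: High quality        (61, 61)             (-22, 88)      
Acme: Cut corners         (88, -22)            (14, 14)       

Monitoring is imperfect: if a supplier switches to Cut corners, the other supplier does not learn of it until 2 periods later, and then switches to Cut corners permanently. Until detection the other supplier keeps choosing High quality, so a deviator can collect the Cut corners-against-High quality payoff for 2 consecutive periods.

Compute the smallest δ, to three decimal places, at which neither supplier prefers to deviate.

A deviator earns 88 for 2 periods, then 14 forever; cooperating earns 61 forever. Multiplying the IC by (1−δ):
61 ≥ 88(1−δ^2) + 14δ^2, so 74·δ^2 ≥ 27 and δ^2 ≥ 27/74.
δ ≥ (27/74)^(1/2) ≈ 0.604.

0.604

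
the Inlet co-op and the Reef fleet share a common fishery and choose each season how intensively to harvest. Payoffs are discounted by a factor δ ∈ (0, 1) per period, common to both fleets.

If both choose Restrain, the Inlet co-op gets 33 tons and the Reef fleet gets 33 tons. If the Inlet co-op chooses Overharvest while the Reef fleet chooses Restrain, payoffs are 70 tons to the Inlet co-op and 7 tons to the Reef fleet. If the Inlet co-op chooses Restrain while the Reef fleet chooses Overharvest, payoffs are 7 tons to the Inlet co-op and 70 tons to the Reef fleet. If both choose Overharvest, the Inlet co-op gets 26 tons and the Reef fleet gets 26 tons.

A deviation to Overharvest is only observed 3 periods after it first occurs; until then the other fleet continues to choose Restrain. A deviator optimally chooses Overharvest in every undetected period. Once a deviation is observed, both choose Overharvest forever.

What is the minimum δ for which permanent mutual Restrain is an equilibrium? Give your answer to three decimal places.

0.944

A deviator earns 70 for 3 periods, then 26 forever; cooperating earns 33 forever. Multiplying the IC by (1−δ):
33 ≥ 70(1−δ^3) + 26δ^3, so 44·δ^3 ≥ 37 and δ^3 ≥ 37/44.
δ ≥ (37/44)^(1/3) ≈ 0.944.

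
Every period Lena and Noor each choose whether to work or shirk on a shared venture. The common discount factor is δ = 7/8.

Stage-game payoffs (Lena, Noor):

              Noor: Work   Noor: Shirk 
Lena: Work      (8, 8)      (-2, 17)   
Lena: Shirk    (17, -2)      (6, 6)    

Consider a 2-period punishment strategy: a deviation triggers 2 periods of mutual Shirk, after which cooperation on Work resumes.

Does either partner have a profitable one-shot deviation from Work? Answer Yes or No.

IC: δ+…+δ^2 ≥ (17−8)/(8−6) = 9/2.
At δ = 7/8: partial sum = 1.6406 < 4.5000. Cooperation not sustainable.

Yes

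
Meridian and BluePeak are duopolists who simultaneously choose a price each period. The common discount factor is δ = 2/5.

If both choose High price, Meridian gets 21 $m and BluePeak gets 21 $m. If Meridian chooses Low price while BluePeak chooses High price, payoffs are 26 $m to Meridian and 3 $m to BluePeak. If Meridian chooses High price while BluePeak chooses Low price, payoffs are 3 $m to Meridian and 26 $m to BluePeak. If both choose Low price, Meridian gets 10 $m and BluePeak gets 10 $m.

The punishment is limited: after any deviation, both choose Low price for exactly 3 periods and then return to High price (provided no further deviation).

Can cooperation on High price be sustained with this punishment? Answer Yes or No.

IC: δ+…+δ^3 ≥ (26−21)/(21−10) = 5/11.
At δ = 2/5: partial sum = 0.6240 ≥ 0.4545. Cooperation sustainable.

Yes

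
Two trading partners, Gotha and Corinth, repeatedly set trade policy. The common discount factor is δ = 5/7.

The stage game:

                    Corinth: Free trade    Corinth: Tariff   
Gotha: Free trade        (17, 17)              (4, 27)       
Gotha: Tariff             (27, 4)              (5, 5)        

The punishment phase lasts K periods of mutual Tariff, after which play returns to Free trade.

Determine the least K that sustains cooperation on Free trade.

2

Need Σ_{k=1}^{K} δ^k ≥ (27−17)/(17−5) = 0.8333 at δ = 5/7.
At K = 1 the sum is 0.7143 < 0.8333; at K = 2 it is 1.2245 ≥ 0.8333.
So the minimum punishment length is K = 2.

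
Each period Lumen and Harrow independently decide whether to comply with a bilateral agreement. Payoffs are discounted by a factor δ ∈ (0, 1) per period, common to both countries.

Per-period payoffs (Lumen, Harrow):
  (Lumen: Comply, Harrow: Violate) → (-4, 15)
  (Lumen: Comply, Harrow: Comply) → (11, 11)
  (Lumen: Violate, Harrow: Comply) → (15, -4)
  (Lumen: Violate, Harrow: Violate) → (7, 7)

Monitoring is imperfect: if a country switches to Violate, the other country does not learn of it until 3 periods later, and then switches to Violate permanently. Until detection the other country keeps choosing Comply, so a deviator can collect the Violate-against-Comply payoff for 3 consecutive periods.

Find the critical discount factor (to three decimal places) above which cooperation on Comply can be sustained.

0.794

A deviator earns 15 for 3 periods, then 7 forever; cooperating earns 11 forever. Multiplying the IC by (1−δ):
11 ≥ 15(1−δ^3) + 7δ^3, so 8·δ^3 ≥ 4 and δ^3 ≥ 1/2.
δ ≥ (1/2)^(1/3) ≈ 0.794.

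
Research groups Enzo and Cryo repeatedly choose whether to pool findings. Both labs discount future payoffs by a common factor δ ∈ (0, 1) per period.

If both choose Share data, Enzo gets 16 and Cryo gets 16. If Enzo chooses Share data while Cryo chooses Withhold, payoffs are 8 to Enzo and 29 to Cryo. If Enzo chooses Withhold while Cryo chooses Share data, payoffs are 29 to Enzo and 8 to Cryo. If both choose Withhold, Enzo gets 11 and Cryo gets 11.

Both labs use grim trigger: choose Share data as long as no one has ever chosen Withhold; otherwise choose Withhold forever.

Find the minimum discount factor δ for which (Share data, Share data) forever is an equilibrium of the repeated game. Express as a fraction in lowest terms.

13/18

Under grim trigger the critical discount factor is (T−C)/(T−P) with T = 29, C = 16, P = 11.
δ* = (29−16)/(29−11) = 13/18.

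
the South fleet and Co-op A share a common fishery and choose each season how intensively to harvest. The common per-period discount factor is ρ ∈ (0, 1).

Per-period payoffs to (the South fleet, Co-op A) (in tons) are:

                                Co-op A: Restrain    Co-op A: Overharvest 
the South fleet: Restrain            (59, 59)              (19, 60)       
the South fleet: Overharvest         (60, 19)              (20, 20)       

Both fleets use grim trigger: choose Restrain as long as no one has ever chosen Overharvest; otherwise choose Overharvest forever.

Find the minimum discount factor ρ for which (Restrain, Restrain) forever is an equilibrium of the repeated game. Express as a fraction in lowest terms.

Under grim trigger the critical discount factor is (T−C)/(T−P) with T = 60, C = 59, P = 20.
ρ* = (60−59)/(60−20) = 1/40.

1/40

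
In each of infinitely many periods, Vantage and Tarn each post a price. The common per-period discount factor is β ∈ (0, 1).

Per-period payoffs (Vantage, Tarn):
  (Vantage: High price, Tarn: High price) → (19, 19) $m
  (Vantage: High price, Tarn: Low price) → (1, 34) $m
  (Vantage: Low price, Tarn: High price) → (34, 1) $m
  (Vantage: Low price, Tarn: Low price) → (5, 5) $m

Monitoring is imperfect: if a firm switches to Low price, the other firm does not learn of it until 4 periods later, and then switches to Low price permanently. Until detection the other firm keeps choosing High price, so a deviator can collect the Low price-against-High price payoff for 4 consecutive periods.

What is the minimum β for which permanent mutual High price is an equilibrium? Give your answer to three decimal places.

Deviating for the 4 undetected periods gains 34−19 = 15 per period over cooperation, then loses 19−5 = 14 per period forever once punishment starts.
Gain: 15(1 + β + … + β^3); loss: 14·β^4/(1−β).
No profitable deviation ⇔ 15(1−β^4) ≤ 14·β^4, i.e. β^4 ≥ 15/(15+14) = 15/29.
Hence β ≥ (15/29)^(1/4) ≈ 0.848.

0.848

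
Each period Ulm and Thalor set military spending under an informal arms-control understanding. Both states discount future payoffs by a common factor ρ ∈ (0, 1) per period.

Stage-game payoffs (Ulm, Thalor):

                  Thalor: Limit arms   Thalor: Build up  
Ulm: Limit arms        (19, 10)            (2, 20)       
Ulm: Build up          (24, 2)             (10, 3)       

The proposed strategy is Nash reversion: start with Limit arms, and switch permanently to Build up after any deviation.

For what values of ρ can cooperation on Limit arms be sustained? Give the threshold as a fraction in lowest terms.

10/17

For Ulm: deviation gain 24−19 = 5, per-period punishment loss 19−10 = 9. IC gives ρ ≥ 5/14.
For Thalor: gain 10, loss 7 per period, so ρ ≥ 10/17.
The tighter constraint is Thalor's, so cooperation needs ρ ≥ 10/17.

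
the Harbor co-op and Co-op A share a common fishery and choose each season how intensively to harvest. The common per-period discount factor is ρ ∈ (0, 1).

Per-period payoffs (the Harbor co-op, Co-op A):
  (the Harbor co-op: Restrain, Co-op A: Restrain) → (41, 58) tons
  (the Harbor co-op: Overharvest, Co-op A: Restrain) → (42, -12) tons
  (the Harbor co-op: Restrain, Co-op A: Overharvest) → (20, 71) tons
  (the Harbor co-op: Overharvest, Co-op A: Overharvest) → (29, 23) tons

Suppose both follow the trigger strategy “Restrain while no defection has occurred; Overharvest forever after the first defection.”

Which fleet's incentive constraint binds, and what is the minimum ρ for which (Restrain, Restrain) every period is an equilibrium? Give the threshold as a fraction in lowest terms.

Co-op A; ρ ≥ 13/48

the Harbor co-op: cooperation gives 41 each period; deviation gives 42 once then 29 forever.
  41/(1−ρ) ≥ 42 + 29ρ/(1−ρ) ⇒ ρ ≥ 1/13.
Co-op A: cooperation gives 58 each period; deviation gives 71 once then 23 forever.
  ρ ≥ 13/48.
Both must hold, so the binding constraint is Co-op A's: ρ ≥ 13/48.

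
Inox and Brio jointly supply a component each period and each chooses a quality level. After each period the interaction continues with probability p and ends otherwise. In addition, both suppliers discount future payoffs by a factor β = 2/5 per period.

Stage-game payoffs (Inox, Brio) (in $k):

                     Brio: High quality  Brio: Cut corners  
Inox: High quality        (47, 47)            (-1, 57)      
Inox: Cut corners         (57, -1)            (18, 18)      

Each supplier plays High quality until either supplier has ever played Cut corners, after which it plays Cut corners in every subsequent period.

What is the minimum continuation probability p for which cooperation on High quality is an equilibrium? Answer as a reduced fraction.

Expected continuation weight on next period's payoff is β·p = 2/5·p, which plays the role of the discount factor.
Cooperation requires 2/5·p ≥ (57−47)/(57−18) = 10/39, hence p ≥ 25/39.

25/39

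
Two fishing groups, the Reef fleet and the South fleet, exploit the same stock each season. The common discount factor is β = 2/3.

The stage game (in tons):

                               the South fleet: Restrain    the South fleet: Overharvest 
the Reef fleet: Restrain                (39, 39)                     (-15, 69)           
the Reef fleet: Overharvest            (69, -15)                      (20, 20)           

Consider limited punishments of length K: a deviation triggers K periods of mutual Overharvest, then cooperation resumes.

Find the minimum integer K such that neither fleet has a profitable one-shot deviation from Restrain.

4

Need Σ_{k=1}^{K} β^k ≥ (69−39)/(39−20) = 1.5789 at β = 2/3.
At K = 3 the sum is 1.4074 < 1.5789; at K = 4 it is 1.6049 ≥ 1.5789.
So the minimum punishment length is K = 4.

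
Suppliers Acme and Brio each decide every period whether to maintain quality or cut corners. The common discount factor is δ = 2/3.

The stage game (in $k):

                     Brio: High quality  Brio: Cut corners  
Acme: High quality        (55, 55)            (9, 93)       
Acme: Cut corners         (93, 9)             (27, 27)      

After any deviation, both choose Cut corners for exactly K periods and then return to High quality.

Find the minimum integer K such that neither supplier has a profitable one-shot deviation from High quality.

3

Need Σ_{k=1}^{K} δ^k ≥ (93−55)/(55−27) = 1.3571 at δ = 2/3.
At K = 2 the sum is 1.1111 < 1.3571; at K = 3 it is 1.4074 ≥ 1.3571.
So the minimum punishment length is K = 3.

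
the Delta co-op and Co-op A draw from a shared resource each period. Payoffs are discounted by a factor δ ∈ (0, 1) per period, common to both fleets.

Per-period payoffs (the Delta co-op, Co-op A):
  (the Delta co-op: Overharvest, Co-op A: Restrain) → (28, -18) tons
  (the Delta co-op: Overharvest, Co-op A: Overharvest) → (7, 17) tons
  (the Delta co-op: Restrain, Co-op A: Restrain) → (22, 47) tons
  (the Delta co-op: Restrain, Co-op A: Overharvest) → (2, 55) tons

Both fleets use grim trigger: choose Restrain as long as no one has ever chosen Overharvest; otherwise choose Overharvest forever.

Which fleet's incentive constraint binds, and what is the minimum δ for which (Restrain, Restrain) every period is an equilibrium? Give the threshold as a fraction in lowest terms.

the Delta co-op's threshold: (28−22)/(28−7) = 2/7.
Co-op A's threshold: (55−47)/(55−17) = 4/19.
2/7 > 4/19, so the Delta co-op binds and δ* = 2/7.

the Delta co-op; δ ≥ 2/7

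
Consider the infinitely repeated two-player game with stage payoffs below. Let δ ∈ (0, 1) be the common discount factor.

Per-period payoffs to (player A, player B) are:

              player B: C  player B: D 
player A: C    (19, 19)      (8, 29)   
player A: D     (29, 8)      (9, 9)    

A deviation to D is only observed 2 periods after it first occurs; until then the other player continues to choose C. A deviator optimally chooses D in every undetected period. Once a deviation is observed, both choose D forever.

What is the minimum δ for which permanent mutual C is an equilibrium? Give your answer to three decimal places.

The best deviation is to choose D for all 2 undetected periods, earning 29 each, then 9 forever once detected.
Deviation value: 29(1−δ^2)/(1−δ) + 9δ^2/(1−δ); cooperation value: 19/(1−δ).
IC: 19 ≥ 29(1−δ^2) + 9δ^2 = 29 − 20δ^2.
So δ^2 ≥ 10/20 = 1/2, giving δ ≥ (1/2)^(1/2) ≈ 0.707.

0.707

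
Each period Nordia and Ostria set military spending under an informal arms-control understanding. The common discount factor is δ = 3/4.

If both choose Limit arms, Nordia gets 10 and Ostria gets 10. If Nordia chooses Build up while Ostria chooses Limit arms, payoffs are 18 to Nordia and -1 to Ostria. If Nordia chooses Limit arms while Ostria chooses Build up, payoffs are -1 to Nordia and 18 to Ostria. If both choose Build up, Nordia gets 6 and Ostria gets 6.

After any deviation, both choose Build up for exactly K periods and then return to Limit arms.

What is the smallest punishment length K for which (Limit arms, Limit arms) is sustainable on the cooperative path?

4

No profitable deviation requires (10−6)(δ+…+δ^K) ≥ 18−10, i.e. δ+…+δ^K ≥ 2 ≈ 2.0000.
With δ = 3/4, the partial sums are K=1: 0.7500, K=2: 1.3125, K=3: 1.7344, K=4: 2.0508.
K = 4 is the first length at which the sum reaches 2.0000.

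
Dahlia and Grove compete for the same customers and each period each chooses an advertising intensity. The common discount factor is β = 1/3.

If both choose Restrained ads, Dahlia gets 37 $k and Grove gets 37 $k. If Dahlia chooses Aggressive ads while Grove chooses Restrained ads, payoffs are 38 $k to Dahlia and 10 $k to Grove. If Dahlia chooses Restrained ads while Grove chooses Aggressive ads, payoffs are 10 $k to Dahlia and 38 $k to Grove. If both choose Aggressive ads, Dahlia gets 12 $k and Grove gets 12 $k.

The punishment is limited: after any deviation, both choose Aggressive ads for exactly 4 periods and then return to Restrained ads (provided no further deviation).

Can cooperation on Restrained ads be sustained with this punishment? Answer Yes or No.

Yes

A one-shot deviation gives 38 now, then 12 for 4 periods, then back to 37.
Gain from deviating: (38−37) today; loss: (37−12) in each of the next 4 periods.
No-deviation condition: (37−12)(β+…+β^4) ≥ 38−37, i.e. β+…+β^4 ≥ 1/25.
At β = 1/3: β+…+β^4 = 0.4938 ≥ 0.0400.
So cooperation is sustainable.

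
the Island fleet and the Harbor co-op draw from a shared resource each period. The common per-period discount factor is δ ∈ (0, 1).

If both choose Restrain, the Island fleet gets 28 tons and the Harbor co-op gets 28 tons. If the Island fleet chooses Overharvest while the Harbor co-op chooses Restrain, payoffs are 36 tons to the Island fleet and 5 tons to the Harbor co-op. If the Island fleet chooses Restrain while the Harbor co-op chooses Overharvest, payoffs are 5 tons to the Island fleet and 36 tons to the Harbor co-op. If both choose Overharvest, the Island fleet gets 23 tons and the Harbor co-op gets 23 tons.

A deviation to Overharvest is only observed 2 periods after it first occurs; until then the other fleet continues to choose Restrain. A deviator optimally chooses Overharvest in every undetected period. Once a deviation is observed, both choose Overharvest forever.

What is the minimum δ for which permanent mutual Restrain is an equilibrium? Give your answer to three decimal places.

A deviator earns 36 for 2 periods, then 23 forever; cooperating earns 28 forever. Multiplying the IC by (1−δ):
28 ≥ 36(1−δ^2) + 23δ^2, so 13·δ^2 ≥ 8 and δ^2 ≥ 8/13.
δ ≥ (8/13)^(1/2) ≈ 0.784.

0.784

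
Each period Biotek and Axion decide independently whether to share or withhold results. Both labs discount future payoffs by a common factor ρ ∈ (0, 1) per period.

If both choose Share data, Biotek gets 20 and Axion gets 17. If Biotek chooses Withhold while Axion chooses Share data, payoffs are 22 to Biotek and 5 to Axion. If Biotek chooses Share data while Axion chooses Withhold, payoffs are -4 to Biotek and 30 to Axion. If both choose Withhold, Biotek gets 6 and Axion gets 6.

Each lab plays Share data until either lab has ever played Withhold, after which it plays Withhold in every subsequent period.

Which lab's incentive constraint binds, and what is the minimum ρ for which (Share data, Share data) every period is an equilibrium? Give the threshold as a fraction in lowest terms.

Axion; ρ ≥ 13/24

Biotek's threshold: (22−20)/(22−6) = 1/8.
Axion's threshold: (30−17)/(30−6) = 13/24.
1/8 < 13/24, so Axion binds and ρ* = 13/24.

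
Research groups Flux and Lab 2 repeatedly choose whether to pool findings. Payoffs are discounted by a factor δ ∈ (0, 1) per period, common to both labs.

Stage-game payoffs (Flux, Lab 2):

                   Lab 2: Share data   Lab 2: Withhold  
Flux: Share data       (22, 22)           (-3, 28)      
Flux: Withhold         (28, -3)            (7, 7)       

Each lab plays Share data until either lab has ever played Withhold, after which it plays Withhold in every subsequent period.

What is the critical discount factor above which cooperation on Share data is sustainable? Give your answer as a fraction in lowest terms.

2/7

One-period gain from deviating is 28 − 22 = 6. The loss is 22 − 7 = 15 in every subsequent period, with present value 15·δ/(1−δ).
Deviation is unprofitable when 15·δ/(1−δ) ≥ 6, i.e. δ/(1−δ) ≥ 2/5.
Equivalently δ ≥ 6/(6+15) = 2/7.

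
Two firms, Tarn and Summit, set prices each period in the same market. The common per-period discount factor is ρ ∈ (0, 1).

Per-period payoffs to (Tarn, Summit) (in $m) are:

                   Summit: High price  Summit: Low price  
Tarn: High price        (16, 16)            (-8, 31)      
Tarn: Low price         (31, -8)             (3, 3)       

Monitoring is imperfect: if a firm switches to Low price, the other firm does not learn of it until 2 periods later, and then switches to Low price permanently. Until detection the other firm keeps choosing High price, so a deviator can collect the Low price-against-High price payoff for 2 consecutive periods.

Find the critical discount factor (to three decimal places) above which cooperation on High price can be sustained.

0.732

Deviating for the 2 undetected periods gains 31−16 = 15 per period over cooperation, then loses 16−3 = 13 per period forever once punishment starts.
Gain: 15(1 + ρ + … + ρ^1); loss: 13·ρ^2/(1−ρ).
No profitable deviation ⇔ 15(1−ρ^2) ≤ 13·ρ^2, i.e. ρ^2 ≥ 15/(15+13) = 15/28.
Hence ρ ≥ (15/28)^(1/2) ≈ 0.732.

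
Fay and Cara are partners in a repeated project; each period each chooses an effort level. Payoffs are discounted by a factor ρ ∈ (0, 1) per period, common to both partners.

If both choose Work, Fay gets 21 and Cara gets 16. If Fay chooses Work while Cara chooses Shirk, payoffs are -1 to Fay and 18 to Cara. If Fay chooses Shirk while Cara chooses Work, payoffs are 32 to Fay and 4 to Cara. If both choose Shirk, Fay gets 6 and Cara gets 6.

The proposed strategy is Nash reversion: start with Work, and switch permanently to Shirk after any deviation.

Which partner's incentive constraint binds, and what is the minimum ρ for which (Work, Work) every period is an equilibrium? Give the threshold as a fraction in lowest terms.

Fay; ρ ≥ 11/26

For Fay: deviation gain 32−21 = 11, per-period punishment loss 21−6 = 15. IC gives ρ ≥ 11/26.
For Cara: gain 2, loss 10 per period, so ρ ≥ 2/12 = 1/6.
The tighter constraint is Fay's, so cooperation needs ρ ≥ 11/26.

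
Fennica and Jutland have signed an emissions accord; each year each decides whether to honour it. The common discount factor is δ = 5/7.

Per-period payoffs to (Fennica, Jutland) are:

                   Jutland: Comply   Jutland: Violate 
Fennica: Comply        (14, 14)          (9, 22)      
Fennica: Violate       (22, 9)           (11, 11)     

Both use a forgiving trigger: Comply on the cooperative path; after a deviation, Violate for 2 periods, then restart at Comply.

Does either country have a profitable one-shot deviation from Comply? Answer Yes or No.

A one-shot deviation gives 22 now, then 11 for 2 periods, then back to 14.
Gain from deviating: (22−14) today; loss: (14−11) in each of the next 2 periods.
No-deviation condition: (14−11)(δ+…+δ^2) ≥ 22−14, i.e. δ+…+δ^2 ≥ 8/3.
At δ = 5/7: δ+…+δ^2 = 1.2245 < 2.6667.
So cooperation is not sustainable.

Yes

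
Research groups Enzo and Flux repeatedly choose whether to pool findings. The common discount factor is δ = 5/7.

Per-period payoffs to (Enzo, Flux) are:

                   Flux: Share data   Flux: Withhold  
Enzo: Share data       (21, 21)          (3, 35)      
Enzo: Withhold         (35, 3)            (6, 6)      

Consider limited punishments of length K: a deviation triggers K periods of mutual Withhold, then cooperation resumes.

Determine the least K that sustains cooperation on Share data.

Need Σ_{k=1}^{K} δ^k ≥ (35−21)/(21−6) = 0.9333 at δ = 5/7.
At K = 1 the sum is 0.7143 < 0.9333; at K = 2 it is 1.2245 ≥ 0.9333.
So the minimum punishment length is K = 2.

2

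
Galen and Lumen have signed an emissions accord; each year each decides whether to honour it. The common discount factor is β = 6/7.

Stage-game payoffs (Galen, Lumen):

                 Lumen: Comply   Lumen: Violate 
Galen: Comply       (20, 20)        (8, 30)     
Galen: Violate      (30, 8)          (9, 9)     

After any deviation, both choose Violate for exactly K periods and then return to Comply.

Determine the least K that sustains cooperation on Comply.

2

Need Σ_{k=1}^{K} β^k ≥ (30−20)/(20−9) = 0.9091 at β = 6/7.
At K = 1 the sum is 0.8571 < 0.9091; at K = 2 it is 1.5918 ≥ 0.9091.
So the minimum punishment length is K = 2.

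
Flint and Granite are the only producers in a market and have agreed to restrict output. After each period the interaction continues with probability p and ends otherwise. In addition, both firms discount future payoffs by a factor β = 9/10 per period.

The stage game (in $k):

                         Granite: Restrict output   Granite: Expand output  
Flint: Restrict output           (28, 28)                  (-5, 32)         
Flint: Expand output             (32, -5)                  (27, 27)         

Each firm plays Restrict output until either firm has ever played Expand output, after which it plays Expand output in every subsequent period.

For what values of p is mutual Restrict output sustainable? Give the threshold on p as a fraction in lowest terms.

Expected continuation weight on next period's payoff is β·p = 9/10·p, which plays the role of the discount factor.
Cooperation requires 9/10·p ≥ (32−28)/(32−27) = 4/5, hence p ≥ 8/9.

8/9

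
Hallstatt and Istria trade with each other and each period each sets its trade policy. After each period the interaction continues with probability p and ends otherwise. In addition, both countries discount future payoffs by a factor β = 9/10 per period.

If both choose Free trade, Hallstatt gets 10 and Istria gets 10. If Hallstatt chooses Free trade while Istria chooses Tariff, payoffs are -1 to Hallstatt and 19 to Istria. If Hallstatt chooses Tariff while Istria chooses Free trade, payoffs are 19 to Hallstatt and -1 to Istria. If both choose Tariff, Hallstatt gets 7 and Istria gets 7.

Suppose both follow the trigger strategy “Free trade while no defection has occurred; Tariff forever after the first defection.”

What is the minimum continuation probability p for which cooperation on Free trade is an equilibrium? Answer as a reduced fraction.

5/6

Expected continuation weight on next period's payoff is β·p = 9/10·p, which plays the role of the discount factor.
Cooperation requires 9/10·p ≥ (19−10)/(19−7) = 3/4, hence p ≥ 5/6.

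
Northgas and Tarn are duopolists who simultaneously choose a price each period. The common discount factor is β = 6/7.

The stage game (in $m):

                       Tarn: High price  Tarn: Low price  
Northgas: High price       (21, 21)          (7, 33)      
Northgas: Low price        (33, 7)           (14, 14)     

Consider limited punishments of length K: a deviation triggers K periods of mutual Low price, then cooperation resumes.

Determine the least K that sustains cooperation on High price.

Need Σ_{k=1}^{K} β^k ≥ (33−21)/(21−14) = 1.7143 at β = 6/7.
At K = 2 the sum is 1.5918 < 1.7143; at K = 3 it is 2.2216 ≥ 1.7143.
So the minimum punishment length is K = 3.

3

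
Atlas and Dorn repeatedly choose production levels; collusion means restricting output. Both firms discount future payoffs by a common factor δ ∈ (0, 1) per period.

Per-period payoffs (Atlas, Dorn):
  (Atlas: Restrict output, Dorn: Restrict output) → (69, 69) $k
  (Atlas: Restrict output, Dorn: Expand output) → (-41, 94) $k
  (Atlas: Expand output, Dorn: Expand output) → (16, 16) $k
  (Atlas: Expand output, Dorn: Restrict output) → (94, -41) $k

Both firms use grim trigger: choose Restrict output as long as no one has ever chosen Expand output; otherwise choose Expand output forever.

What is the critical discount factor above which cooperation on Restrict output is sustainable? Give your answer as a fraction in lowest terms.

25/78

One-period gain from deviating is 94 − 69 = 25. The loss is 69 − 16 = 53 in every subsequent period, with present value 53·δ/(1−δ).
Deviation is unprofitable when 53·δ/(1−δ) ≥ 25, i.e. δ/(1−δ) ≥ 25/53.
Equivalently δ ≥ 25/(25+53) = 25/78.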